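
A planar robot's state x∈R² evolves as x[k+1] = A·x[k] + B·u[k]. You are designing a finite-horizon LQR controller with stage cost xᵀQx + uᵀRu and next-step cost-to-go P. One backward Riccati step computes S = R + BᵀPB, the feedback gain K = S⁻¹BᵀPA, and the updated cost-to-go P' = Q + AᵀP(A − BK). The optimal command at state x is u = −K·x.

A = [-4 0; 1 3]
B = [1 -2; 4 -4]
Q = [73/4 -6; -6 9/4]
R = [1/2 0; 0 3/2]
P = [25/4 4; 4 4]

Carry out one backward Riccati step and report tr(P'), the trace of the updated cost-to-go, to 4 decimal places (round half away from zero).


BᵀP = [22.2500 20.0000; -28.5000 -24.0000]
S = R + BᵀPB = [1/2 0; 0 3/2] + [102.2500 -124.5000; -124.5000 153.0000] = [102.7500 -124.5000; -124.5000 154.5000]
BᵀPA = [-69.0000 60.0000; 90.0000 -72.0000]
K = S⁻¹·BᵀPA = [1.4535 0.8168; 1.7538 0.1922]
A−BK = [-1.9459 -0.4324; 2.2012 0.5015]
AᵀP(A−BK) = [14.4505 3.0631; 3.0631 0.8288]
P' = Q + AᵀP(A−BK) = [32.7005 -2.9369; -2.9369 3.0788]
tr(P') = 35.7793

35.7793


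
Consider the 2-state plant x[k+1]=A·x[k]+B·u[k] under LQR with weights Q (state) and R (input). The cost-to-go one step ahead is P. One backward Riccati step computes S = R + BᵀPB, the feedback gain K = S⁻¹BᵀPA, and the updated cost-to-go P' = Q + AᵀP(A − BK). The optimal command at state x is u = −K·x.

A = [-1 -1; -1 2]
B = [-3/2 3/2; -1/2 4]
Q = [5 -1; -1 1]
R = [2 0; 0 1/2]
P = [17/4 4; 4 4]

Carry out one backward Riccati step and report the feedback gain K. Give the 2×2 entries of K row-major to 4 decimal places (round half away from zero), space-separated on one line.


BᵀP = [-8.3750 -8.0000; 22.3750 22.0000]
S = R + BᵀPB = [2 0; 0 1/2] + [16.5625 -44.5625; -44.5625 121.5625] = [18.5625 -44.5625; -44.5625 122.0625]
BᵀPA = [16.3750 -7.6250; -44.3750 21.6250]
K = S⁻¹·BᵀPA = [0.0761 0.1176; -0.3358 0.2201]
A−BK = [-0.3822 -1.1537; 0.3811 1.1784]
AᵀP(A−BK) = [0.1045 0.0911; 0.0911 0.3871]
P' = Q + AᵀP(A−BK) = [5.1045 -0.9089; -0.9089 1.3871]
tr(P') = 6.4916

0.0761 0.1176 -0.3358 0.2201


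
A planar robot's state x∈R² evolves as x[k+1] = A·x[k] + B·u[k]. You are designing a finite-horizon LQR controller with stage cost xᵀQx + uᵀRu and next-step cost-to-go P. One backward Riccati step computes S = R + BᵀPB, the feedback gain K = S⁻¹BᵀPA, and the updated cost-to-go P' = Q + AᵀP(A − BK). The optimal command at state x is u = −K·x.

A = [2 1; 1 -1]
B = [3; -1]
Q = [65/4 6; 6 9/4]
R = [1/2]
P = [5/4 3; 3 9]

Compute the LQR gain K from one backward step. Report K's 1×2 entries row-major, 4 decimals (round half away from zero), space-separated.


BᵀP = [0.7500 0.0000]
S = R + BᵀPB = [1/2] + [2.2500] = [2.7500]
BᵀPA = [1.5000 0.7500]
K = S⁻¹·BᵀPA = [0.5455 0.2727]
A−BK = [0.3636 0.1818; 1.5455 -0.7273]
AᵀP(A−BK) = [25.1818 -9.9091; -9.9091 4.0455]
P' = Q + AᵀP(A−BK) = [41.4318 -3.9091; -3.9091 6.2955]
tr(P') = 47.7273

0.5455 0.2727


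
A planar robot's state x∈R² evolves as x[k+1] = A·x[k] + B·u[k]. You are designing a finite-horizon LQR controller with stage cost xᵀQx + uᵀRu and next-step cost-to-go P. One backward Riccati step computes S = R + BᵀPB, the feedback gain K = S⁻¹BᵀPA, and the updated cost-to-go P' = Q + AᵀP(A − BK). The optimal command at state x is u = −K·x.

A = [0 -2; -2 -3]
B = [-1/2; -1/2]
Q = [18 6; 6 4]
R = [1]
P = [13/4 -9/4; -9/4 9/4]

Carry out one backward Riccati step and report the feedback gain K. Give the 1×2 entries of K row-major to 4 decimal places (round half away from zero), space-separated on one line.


0.0000 0.8000

BᵀP = [-0.5000 0.0000]
S = R + BᵀPB = [1] + [0.2500] = [1.2500]
BᵀPA = [0.0000 1.0000]
K = S⁻¹·BᵀPA = [0.0000 0.8000]
A−BK = [0.0000 -1.6000; -2.0000 -2.6000]
AᵀP(A−BK) = [9.0000 4.5000; 4.5000 5.4500]
P' = Q + AᵀP(A−BK) = [27.0000 10.5000; 10.5000 9.4500]
tr(P') = 36.4500


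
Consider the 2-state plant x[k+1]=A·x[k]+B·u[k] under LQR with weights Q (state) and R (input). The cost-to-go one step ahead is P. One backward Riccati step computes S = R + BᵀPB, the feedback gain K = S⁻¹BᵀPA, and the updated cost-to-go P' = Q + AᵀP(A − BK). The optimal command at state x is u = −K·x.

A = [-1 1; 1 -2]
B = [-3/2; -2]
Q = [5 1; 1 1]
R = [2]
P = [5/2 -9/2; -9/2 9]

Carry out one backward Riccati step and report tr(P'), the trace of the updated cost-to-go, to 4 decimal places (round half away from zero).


BᵀP = [5.2500 -11.2500]
S = R + BᵀPB = [2] + [14.6250] = [16.6250]
BᵀPA = [-16.5000 27.7500]
K = S⁻¹·BᵀPA = [-0.9925 1.6692]
A−BK = [-2.4887 3.5038; -0.9850 1.3383]
AᵀP(A−BK) = [4.1241 -6.4586; -6.4586 10.1805]
P' = Q + AᵀP(A−BK) = [9.1241 -5.4586; -5.4586 11.1805]
tr(P') = 20.3045

20.3045


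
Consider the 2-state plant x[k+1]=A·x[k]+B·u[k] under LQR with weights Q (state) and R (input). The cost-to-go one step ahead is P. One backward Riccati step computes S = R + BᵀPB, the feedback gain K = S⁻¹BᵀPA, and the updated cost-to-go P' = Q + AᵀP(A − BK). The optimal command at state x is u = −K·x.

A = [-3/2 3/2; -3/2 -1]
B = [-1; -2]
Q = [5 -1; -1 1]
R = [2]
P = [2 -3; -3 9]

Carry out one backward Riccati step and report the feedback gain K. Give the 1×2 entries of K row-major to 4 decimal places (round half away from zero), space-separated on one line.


BᵀP = [4.0000 -15.0000]
S = R + BᵀPB = [2] + [26.0000] = [28.0000]
BᵀPA = [16.5000 21.0000]
K = S⁻¹·BᵀPA = [0.5893 0.7500]
A−BK = [-0.9107 2.2500; -0.3214 0.5000]
AᵀP(A−BK) = [1.5268 -1.1250; -1.1250 6.7500]
P' = Q + AᵀP(A−BK) = [6.5268 -2.1250; -2.1250 7.7500]
tr(P') = 14.2768

0.5893 0.7500


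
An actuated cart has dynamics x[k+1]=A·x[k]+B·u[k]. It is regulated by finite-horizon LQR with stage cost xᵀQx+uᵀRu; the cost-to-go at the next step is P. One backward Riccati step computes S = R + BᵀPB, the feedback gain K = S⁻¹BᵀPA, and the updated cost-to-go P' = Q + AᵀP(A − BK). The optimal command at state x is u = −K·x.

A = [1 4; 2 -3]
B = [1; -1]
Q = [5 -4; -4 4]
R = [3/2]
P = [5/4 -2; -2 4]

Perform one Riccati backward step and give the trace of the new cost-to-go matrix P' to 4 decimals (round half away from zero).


BᵀP = [3.2500 -6.0000]
S = R + BᵀPB = [3/2] + [9.2500] = [10.7500]
BᵀPA = [-8.7500 31.0000]
K = S⁻¹·BᵀPA = [-0.8140 2.8837]
A−BK = [1.8140 1.1163; 1.1860 -0.1163]
AᵀP(A−BK) = [2.1279 -3.7674; -3.7674 14.6047]
P' = Q + AᵀP(A−BK) = [7.1279 -7.7674; -7.7674 18.6047]
tr(P') = 25.7326

25.7326


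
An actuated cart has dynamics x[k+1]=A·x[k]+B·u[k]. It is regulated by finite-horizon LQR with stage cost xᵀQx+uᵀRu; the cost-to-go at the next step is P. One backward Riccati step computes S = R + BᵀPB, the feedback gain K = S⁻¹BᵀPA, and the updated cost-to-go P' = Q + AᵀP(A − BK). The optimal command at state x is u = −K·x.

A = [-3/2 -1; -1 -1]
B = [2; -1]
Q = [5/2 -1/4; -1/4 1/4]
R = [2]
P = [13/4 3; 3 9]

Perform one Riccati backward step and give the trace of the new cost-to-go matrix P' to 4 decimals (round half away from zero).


BᵀP = [3.5000 -3.0000]
S = R + BᵀPB = [2] + [10.0000] = [12.0000]
BᵀPA = [-2.2500 -0.5000]
K = S⁻¹·BᵀPA = [-0.1875 -0.0417]
A−BK = [-1.1250 -0.9167; -1.1875 -1.0417]
AᵀP(A−BK) = [24.8906 21.2813; 21.2813 18.2292]
P' = Q + AᵀP(A−BK) = [27.3906 21.0313; 21.0313 18.4792]
tr(P') = 45.8698

45.8698


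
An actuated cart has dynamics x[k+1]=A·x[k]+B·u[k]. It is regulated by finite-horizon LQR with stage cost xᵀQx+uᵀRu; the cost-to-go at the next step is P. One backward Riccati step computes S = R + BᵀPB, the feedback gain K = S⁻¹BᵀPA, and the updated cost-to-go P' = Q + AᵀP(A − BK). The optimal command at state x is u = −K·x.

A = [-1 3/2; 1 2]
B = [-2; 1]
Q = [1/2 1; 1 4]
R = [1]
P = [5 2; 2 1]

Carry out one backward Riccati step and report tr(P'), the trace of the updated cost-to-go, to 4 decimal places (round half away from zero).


8.8214

BᵀP = [-8.0000 -3.0000]
S = R + BᵀPB = [1] + [13.0000] = [14.0000]
BᵀPA = [5.0000 -18.0000]
K = S⁻¹·BᵀPA = [0.3571 -1.2857]
A−BK = [-0.2857 -1.0714; 0.6429 3.2857]
AᵀP(A−BK) = [0.2143 -0.0714; -0.0714 4.1071]
P' = Q + AᵀP(A−BK) = [0.7143 0.9286; 0.9286 8.1071]
tr(P') = 8.8214


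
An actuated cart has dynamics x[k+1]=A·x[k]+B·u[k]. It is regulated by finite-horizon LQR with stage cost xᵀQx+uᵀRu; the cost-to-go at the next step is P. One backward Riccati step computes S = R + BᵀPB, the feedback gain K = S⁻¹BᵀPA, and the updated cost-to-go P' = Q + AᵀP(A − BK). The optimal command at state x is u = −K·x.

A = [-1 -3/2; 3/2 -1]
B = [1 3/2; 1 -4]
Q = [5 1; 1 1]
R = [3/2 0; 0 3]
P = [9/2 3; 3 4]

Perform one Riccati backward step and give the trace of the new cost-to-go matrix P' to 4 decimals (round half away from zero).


BᵀP = [7.5000 7.0000; -5.2500 -11.5000]
S = R + BᵀPB = [3/2 0; 0 3] + [14.5000 -16.7500; -16.7500 38.1250] = [16.0000 -16.7500; -16.7500 41.1250]
BᵀPA = [3.0000 -18.2500; -12.0000 19.3750]
K = S⁻¹·BᵀPA = [-0.2057 -1.1287; -0.3756 0.0114]
A−BK = [-0.2310 -0.3885; 0.2034 0.1744]
AᵀP(A−BK) = [0.6103 0.5231; 0.5231 2.3055]
P' = Q + AᵀP(A−BK) = [5.6103 1.5231; 1.5231 3.3055]
tr(P') = 8.9158

8.9158


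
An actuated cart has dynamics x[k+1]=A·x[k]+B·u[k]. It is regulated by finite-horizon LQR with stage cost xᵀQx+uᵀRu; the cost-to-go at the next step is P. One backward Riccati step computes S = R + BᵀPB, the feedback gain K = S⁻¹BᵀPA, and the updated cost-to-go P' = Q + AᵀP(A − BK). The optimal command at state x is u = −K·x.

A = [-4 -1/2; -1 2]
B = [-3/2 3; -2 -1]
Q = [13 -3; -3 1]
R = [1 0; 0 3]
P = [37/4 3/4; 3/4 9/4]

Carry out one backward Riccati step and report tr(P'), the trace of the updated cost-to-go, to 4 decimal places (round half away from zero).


18.2547

BᵀP = [-15.3750 -5.6250; 27.0000 0.0000]
S = R + BᵀPB = [1 0; 0 3] + [34.3125 -40.5000; -40.5000 81.0000] = [35.3125 -40.5000; -40.5000 84.0000]
BᵀPA = [67.1250 -3.5625; -108.0000 -13.5000]
K = S⁻¹·BᵀPA = [0.9536 -0.6380; -0.8259 -0.4683]
A−BK = [-0.0918 -0.0520; 0.0813 0.2557]
AᵀP(A−BK) = [3.0375 0.6222; 0.6222 1.2172]
P' = Q + AᵀP(A−BK) = [16.0375 -2.3778; -2.3778 2.2172]
tr(P') = 18.2547


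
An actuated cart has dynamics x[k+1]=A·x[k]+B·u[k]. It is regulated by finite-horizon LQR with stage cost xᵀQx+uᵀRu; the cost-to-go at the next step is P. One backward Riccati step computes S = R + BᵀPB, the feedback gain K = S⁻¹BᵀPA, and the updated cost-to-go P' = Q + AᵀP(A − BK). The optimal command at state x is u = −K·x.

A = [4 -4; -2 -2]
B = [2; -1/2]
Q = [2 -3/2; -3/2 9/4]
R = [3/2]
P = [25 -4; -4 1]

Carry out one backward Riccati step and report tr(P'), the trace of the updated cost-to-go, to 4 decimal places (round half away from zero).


18.5735

BᵀP = [52.0000 -8.5000]
S = R + BᵀPB = [3/2] + [108.2500] = [109.7500]
BᵀPA = [225.0000 -191.0000]
K = S⁻¹·BᵀPA = [2.0501 -1.7403]
A−BK = [-0.1002 -0.5194; -0.9749 -2.8702]
AᵀP(A−BK) = [6.7244 -4.4282; -4.4282 7.5991]
P' = Q + AᵀP(A−BK) = [8.7244 -5.9282; -5.9282 9.8491]
tr(P') = 18.5735


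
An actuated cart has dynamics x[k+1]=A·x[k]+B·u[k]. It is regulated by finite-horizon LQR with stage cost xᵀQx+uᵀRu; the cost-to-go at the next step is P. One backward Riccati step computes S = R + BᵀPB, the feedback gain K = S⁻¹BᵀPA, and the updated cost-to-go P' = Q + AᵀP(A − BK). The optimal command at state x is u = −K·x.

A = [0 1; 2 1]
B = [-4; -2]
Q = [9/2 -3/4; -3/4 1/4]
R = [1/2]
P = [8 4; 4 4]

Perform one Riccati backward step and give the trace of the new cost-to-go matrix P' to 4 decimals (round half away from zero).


BᵀP = [-40.0000 -24.0000]
S = R + BᵀPB = [1/2] + [208.0000] = [208.5000]
BᵀPA = [-48.0000 -64.0000]
K = S⁻¹·BᵀPA = [-0.2302 -0.3070]
A−BK = [-0.9209 -0.2278; 1.5396 0.3861]
AᵀP(A−BK) = [4.9496 1.2662; 1.2662 0.3549]
P' = Q + AᵀP(A−BK) = [9.4496 0.5162; 0.5162 0.6049]
tr(P') = 10.0546

10.0546


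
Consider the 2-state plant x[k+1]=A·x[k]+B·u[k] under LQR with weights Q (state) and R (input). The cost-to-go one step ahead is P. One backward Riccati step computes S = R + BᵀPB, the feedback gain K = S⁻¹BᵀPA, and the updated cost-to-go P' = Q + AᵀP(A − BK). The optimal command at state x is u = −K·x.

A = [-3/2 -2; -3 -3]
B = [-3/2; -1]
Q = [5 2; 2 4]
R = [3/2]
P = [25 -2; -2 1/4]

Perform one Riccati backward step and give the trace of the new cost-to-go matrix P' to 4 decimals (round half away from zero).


BᵀP = [-35.5000 2.7500]
S = R + BᵀPB = [3/2] + [50.5000] = [52.0000]
BᵀPA = [45.0000 62.7500]
K = S⁻¹·BᵀPA = [0.8654 1.2067]
A−BK = [-0.2019 -0.1899; -2.1346 -1.7933]
AᵀP(A−BK) = [1.5577 1.9471; 1.9471 2.5276]
P' = Q + AᵀP(A−BK) = [6.5577 3.9471; 3.9471 6.5276]
tr(P') = 13.0853

13.0853


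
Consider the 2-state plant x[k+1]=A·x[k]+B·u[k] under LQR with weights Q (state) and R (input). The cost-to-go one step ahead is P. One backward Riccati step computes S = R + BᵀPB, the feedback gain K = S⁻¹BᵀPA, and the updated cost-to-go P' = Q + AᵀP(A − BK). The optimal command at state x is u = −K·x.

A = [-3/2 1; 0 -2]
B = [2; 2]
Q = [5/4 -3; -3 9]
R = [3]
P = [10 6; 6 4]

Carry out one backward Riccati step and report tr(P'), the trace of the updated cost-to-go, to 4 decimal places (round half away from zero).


12.6192

BᵀP = [32.0000 20.0000]
S = R + BᵀPB = [3] + [104.0000] = [107.0000]
BᵀPA = [-48.0000 -8.0000]
K = S⁻¹·BᵀPA = [-0.4486 -0.0748]
A−BK = [-0.6028 1.1495; 0.8972 -1.8505]
AᵀP(A−BK) = [0.9673 -0.5888; -0.5888 1.4019]
P' = Q + AᵀP(A−BK) = [2.2173 -3.5888; -3.5888 10.4019]
tr(P') = 12.6192


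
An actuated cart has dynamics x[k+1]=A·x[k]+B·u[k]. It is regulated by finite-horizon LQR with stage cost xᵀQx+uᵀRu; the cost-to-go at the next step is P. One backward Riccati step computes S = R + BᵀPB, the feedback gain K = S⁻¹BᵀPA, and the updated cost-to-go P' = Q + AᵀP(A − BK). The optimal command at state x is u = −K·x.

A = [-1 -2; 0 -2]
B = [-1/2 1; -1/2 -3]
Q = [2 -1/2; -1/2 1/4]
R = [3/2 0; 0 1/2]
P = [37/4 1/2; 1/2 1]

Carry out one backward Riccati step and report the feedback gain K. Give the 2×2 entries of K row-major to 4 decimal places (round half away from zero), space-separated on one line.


0.9247 2.4516 -0.3379 -0.2581

BᵀP = [-4.8750 -0.7500; 7.7500 -2.5000]
S = R + BᵀPB = [3/2 0; 0 1/2] + [2.8125 -2.6250; -2.6250 15.2500] = [4.3125 -2.6250; -2.6250 15.7500]
BᵀPA = [4.8750 11.2500; -7.7500 -10.5000]
K = S⁻¹·BᵀPA = [0.9247 2.4516; -0.3379 -0.2581]
A−BK = [-0.1997 -0.5161; -0.5515 -1.5484]
AᵀP(A−BK) = [2.1229 5.5484; 5.5484 14.7097]
P' = Q + AᵀP(A−BK) = [4.1229 5.0484; 5.0484 14.9597]
tr(P') = 19.0826


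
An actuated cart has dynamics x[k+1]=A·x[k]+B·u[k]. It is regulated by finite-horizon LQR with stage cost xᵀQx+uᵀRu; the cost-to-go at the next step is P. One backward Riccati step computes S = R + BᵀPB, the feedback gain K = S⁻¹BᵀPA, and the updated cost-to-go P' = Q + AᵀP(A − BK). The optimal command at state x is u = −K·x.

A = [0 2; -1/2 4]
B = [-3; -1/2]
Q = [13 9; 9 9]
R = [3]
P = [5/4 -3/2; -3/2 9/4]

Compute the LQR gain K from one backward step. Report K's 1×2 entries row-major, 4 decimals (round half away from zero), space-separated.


BᵀP = [-3.0000 3.3750]
S = R + BᵀPB = [3] + [7.3125] = [10.3125]
BᵀPA = [-1.6875 7.5000]
K = S⁻¹·BᵀPA = [-0.1636 0.7273]
A−BK = [-0.4909 4.1818; -0.5818 4.3636]
AᵀP(A−BK) = [0.2864 -1.7727; -1.7727 11.5455]
P' = Q + AᵀP(A−BK) = [13.2864 7.2273; 7.2273 20.5455]
tr(P') = 33.8318

-0.1636 0.7273


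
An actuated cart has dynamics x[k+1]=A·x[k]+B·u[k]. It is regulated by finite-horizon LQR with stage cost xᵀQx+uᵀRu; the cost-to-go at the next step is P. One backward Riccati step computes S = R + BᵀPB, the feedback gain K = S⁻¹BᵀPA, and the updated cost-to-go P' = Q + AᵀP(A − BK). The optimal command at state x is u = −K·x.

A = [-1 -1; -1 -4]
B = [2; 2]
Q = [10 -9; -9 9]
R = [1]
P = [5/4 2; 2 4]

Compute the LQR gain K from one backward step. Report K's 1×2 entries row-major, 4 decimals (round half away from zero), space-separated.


-0.4868 -1.4342

BᵀP = [6.5000 12.0000]
S = R + BᵀPB = [1] + [37.0000] = [38.0000]
BᵀPA = [-18.5000 -54.5000]
K = S⁻¹·BᵀPA = [-0.4868 -1.4342]
A−BK = [-0.0263 1.8684; -0.0263 -1.1316]
AᵀP(A−BK) = [0.2434 0.7171; 0.7171 3.0855]
P' = Q + AᵀP(A−BK) = [10.2434 -8.2829; -8.2829 12.0855]
tr(P') = 22.3289


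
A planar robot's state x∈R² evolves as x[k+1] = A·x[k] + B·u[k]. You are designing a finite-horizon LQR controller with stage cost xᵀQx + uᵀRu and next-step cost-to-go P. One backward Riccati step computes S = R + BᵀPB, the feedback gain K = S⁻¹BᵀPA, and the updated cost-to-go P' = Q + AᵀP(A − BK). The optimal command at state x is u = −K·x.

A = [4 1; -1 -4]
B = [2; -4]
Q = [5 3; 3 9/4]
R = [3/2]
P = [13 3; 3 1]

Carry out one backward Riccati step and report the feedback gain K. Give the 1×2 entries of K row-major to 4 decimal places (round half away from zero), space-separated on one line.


2.5116 0.2791

BᵀP = [14.0000 2.0000]
S = R + BᵀPB = [3/2] + [20.0000] = [21.5000]
BᵀPA = [54.0000 6.0000]
K = S⁻¹·BᵀPA = [2.5116 0.2791]
A−BK = [-1.0233 0.4419; 9.0465 -2.8837]
AᵀP(A−BK) = [49.3721 -10.0698; -10.0698 3.3256]
P' = Q + AᵀP(A−BK) = [54.3721 -7.0698; -7.0698 5.5756]
tr(P') = 59.9477


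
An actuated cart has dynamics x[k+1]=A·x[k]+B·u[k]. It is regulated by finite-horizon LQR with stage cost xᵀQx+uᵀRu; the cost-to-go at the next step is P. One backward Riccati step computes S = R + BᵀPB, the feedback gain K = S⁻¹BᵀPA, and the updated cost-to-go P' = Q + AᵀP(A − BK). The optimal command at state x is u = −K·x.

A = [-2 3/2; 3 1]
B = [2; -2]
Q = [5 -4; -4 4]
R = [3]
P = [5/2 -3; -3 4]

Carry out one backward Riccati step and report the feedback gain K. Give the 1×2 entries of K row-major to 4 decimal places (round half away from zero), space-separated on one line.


-1.2075 0.0472

BᵀP = [11.0000 -14.0000]
S = R + BᵀPB = [3] + [50.0000] = [53.0000]
BᵀPA = [-64.0000 2.5000]
K = S⁻¹·BᵀPA = [-1.2075 0.0472]
A−BK = [0.4151 1.4057; 0.5849 1.0943]
AᵀP(A−BK) = [4.7170 0.0189; 0.0189 0.5071]
P' = Q + AᵀP(A−BK) = [9.7170 -3.9811; -3.9811 4.5071]
tr(P') = 14.2241


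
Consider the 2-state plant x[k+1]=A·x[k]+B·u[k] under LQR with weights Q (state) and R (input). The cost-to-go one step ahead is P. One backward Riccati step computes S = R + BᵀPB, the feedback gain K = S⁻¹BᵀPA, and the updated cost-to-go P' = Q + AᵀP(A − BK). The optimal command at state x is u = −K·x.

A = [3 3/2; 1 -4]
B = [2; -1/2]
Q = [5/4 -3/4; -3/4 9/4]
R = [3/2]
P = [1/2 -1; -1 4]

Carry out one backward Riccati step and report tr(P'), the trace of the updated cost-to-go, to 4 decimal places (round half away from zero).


31.8462

BᵀP = [1.5000 -4.0000]
S = R + BᵀPB = [3/2] + [5.0000] = [6.5000]
BᵀPA = [0.5000 18.2500]
K = S⁻¹·BᵀPA = [0.0769 2.8077]
A−BK = [2.8462 -4.1154; 1.0385 -2.5962]
AᵀP(A−BK) = [2.4615 -4.6538; -4.6538 25.8846]
P' = Q + AᵀP(A−BK) = [3.7115 -5.4038; -5.4038 28.1346]
tr(P') = 31.8462


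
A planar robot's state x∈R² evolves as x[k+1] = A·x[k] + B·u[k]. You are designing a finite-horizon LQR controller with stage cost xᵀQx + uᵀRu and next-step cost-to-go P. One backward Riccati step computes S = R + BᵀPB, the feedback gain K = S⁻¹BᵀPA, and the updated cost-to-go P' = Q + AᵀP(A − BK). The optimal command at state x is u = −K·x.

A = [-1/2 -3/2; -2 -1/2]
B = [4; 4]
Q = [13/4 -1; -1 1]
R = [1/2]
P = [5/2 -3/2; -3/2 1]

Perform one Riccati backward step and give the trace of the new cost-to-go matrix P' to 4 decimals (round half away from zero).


BᵀP = [4.0000 -2.0000]
S = R + BᵀPB = [1/2] + [8.0000] = [8.5000]
BᵀPA = [2.0000 -5.0000]
K = S⁻¹·BᵀPA = [0.2353 -0.5882]
A−BK = [-1.4412 0.8529; -2.9412 1.8529]
AᵀP(A−BK) = [1.1544 -0.8235; -0.8235 0.6838]
P' = Q + AᵀP(A−BK) = [4.4044 -1.8235; -1.8235 1.6838]
tr(P') = 6.0882

6.0882


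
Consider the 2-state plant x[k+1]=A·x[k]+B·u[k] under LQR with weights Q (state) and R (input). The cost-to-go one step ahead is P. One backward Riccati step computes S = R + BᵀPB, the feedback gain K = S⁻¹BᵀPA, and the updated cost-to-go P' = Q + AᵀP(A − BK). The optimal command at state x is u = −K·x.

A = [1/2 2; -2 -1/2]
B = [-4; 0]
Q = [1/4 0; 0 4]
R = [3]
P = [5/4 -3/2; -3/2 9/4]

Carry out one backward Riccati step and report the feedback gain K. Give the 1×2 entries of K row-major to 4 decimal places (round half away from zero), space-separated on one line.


BᵀP = [-5.0000 6.0000]
S = R + BᵀPB = [3] + [20.0000] = [23.0000]
BᵀPA = [-14.5000 -13.0000]
K = S⁻¹·BᵀPA = [-0.6304 -0.5652]
A−BK = [-2.0217 -0.2609; -2.0000 -0.5000]
AᵀP(A−BK) = [3.1712 1.6793; 1.6793 1.2147]
P' = Q + AᵀP(A−BK) = [3.4212 1.6793; 1.6793 5.2147]
tr(P') = 8.6359

-0.6304 -0.5652


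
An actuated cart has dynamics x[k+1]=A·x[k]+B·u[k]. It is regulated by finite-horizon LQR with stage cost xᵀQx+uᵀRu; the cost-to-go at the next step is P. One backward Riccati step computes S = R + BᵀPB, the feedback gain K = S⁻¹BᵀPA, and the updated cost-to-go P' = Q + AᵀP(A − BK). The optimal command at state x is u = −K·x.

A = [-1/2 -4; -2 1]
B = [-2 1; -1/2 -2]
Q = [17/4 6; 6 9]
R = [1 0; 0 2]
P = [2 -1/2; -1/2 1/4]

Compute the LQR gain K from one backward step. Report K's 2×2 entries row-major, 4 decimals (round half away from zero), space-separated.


BᵀP = [-3.7500 0.8750; 3.0000 -1.0000]
S = R + BᵀPB = [1 0; 0 2] + [7.0625 -5.5000; -5.5000 5.0000] = [8.0625 -5.5000; -5.5000 7.0000]
BᵀPA = [0.1250 15.8750; 0.5000 -13.0000]
K = S⁻¹·BᵀPA = [0.1384 1.5131; 0.1802 -0.6683]
A−BK = [-0.4033 -0.3055; -1.5704 0.4200]
AᵀP(A−BK) = [0.3926 -0.1050; -0.1050 3.5418]
P' = Q + AᵀP(A−BK) = [4.6426 5.8950; 5.8950 12.5418]
tr(P') = 17.1844

0.1384 1.5131 0.1802 -0.6683


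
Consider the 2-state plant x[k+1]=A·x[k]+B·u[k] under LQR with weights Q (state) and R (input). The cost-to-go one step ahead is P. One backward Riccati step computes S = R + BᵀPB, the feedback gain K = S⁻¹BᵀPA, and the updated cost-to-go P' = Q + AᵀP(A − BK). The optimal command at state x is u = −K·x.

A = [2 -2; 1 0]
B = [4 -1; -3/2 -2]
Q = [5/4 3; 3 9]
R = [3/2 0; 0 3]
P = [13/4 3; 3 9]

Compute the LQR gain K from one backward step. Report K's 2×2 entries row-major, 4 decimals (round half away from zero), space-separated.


0.3091 -0.4067 -0.6968 0.2998

BᵀP = [8.5000 -1.5000; -9.2500 -21.0000]
S = R + BᵀPB = [3/2 0; 0 3] + [36.2500 -5.5000; -5.5000 51.2500] = [37.7500 -5.5000; -5.5000 54.2500]
BᵀPA = [15.5000 -17.0000; -39.5000 18.5000]
K = S⁻¹·BᵀPA = [0.3091 -0.4067; -0.6968 0.2998]
A−BK = [0.0669 -0.0736; 0.0701 -0.0104]
AᵀP(A−BK) = [1.6866 -0.8553; -0.8553 0.5408]
P' = Q + AᵀP(A−BK) = [2.9366 2.1447; 2.1447 9.5408]
tr(P') = 12.4775


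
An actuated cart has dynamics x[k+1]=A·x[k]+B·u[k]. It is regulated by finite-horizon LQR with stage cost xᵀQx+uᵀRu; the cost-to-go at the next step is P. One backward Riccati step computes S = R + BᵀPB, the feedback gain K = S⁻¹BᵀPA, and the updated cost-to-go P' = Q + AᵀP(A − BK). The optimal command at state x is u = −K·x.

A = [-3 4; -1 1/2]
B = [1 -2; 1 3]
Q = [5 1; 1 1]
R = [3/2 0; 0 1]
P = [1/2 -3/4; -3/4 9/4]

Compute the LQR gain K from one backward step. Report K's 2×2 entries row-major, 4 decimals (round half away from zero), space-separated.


-0.4975 0.5702 0.1237 -0.3636

BᵀP = [-0.2500 1.5000; -3.2500 8.2500]
S = R + BᵀPB = [3/2 0; 0 1] + [1.2500 5.0000; 5.0000 31.2500] = [2.7500 5.0000; 5.0000 32.2500]
BᵀPA = [-0.7500 -0.2500; 1.5000 -8.8750]
K = S⁻¹·BᵀPA = [-0.4975 0.5702; 0.1237 -0.3636]
A−BK = [-2.2552 2.7026; -0.8734 1.0206]
AᵀP(A−BK) = [1.6914 -2.0270; -2.0270 2.4782]
P' = Q + AᵀP(A−BK) = [6.6914 -1.0270; -1.0270 3.4782]
tr(P') = 10.1695


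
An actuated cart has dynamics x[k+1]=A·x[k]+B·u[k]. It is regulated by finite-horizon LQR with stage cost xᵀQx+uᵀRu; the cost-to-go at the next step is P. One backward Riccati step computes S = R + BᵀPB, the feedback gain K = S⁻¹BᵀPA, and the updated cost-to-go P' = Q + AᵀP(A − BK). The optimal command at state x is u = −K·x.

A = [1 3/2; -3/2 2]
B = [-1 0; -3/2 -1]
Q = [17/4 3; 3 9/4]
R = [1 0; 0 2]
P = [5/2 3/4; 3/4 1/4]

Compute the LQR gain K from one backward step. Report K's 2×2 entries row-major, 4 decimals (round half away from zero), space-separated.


BᵀP = [-3.6250 -1.1250; -0.7500 -0.2500]
S = R + BᵀPB = [1 0; 0 2] + [5.3125 1.1250; 1.1250 0.2500] = [6.3125 1.1250; 1.1250 2.2500]
BᵀPA = [-1.9375 -7.6875; -0.3750 -1.6250]
K = S⁻¹·BᵀPA = [-0.3043 -1.1957; -0.0145 -0.1244]
A−BK = [0.6957 0.3043; -1.9710 0.0821]
AᵀP(A−BK) = [0.2174 0.4493; 0.4493 1.7313]
P' = Q + AᵀP(A−BK) = [4.4674 3.4493; 3.4493 3.9813]
tr(P') = 8.4487

-0.3043 -1.1957 -0.0145 -0.1244


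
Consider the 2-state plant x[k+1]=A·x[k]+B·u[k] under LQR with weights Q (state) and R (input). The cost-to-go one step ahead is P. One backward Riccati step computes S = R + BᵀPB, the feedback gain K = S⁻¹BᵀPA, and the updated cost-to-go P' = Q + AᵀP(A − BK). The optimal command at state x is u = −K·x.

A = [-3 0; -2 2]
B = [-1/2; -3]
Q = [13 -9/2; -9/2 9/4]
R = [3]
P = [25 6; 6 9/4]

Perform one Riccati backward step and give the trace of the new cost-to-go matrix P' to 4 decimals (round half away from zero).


62.8553

BᵀP = [-30.5000 -9.7500]
S = R + BᵀPB = [3] + [44.5000] = [47.5000]
BᵀPA = [111.0000 -19.5000]
K = S⁻¹·BᵀPA = [2.3368 -0.4105]
A−BK = [-1.8316 -0.2053; 5.0105 0.7684]
AᵀP(A−BK) = [46.6105 0.5684; 0.5684 0.9947]
P' = Q + AᵀP(A−BK) = [59.6105 -3.9316; -3.9316 3.2447]
tr(P') = 62.8553


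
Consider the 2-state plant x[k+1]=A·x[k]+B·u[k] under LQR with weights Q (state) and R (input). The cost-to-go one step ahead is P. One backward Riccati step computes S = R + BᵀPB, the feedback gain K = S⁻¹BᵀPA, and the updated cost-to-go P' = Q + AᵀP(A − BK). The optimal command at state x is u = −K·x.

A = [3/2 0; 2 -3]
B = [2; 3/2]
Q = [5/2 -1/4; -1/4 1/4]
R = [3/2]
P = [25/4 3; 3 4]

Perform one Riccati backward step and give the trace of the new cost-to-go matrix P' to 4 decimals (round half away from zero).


16.7891

BᵀP = [17.0000 12.0000]
S = R + BᵀPB = [3/2] + [52.0000] = [53.5000]
BᵀPA = [49.5000 -36.0000]
K = S⁻¹·BᵀPA = [0.9252 -0.6729]
A−BK = [-0.3505 1.3458; 0.6121 -1.9907]
AᵀP(A−BK) = [2.2634 -4.1916; -4.1916 11.7757]
P' = Q + AᵀP(A−BK) = [4.7634 -4.4416; -4.4416 12.0257]
tr(P') = 16.7891


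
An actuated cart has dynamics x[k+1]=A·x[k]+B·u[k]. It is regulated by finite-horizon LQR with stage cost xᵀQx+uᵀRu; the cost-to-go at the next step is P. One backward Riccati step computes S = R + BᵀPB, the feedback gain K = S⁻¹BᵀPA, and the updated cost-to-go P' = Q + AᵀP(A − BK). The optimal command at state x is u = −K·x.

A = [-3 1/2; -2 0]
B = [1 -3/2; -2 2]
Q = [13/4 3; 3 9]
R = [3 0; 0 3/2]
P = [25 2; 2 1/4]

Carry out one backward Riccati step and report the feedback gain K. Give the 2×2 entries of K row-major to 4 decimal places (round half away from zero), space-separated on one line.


-0.4646 0.0796 1.9735 -0.3097

BᵀP = [21.0000 1.5000; -33.5000 -2.5000]
S = R + BᵀPB = [3 0; 0 3/2] + [18.0000 -28.5000; -28.5000 45.2500] = [21.0000 -28.5000; -28.5000 46.7500]
BᵀPA = [-66.0000 10.5000; 105.5000 -16.7500]
K = S⁻¹·BᵀPA = [-0.4646 0.0796; 1.9735 -0.3097]
A−BK = [0.4248 -0.0442; -6.8761 0.7788]
AᵀP(A−BK) = [11.1372 -1.5664; -1.5664 0.2257]
P' = Q + AᵀP(A−BK) = [14.3872 1.4336; 1.4336 9.2257]
tr(P') = 23.6128


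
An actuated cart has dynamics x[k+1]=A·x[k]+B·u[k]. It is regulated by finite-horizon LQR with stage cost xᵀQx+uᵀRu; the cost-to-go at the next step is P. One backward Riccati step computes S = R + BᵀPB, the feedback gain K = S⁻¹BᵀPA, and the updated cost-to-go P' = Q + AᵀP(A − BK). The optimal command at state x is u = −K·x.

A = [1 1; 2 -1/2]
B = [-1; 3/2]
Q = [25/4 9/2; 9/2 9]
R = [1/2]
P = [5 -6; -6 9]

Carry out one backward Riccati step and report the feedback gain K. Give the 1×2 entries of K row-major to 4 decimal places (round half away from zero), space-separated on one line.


0.5714 -0.5429

BᵀP = [-14.0000 19.5000]
S = R + BᵀPB = [1/2] + [43.2500] = [43.7500]
BᵀPA = [25.0000 -23.7500]
K = S⁻¹·BᵀPA = [0.5714 -0.5429]
A−BK = [1.5714 0.4571; 1.1429 0.3143]
AᵀP(A−BK) = [2.7143 0.5714; 0.5714 0.3571]
P' = Q + AᵀP(A−BK) = [8.9643 5.0714; 5.0714 9.3571]
tr(P') = 18.3214


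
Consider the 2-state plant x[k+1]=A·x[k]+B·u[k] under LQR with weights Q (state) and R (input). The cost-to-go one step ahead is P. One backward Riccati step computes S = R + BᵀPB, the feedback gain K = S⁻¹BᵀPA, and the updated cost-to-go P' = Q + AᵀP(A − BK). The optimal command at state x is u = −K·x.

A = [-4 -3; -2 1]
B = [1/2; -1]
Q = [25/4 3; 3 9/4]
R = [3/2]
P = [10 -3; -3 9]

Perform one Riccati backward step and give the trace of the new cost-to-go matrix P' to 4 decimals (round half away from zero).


191.5469

BᵀP = [8.0000 -10.5000]
S = R + BᵀPB = [3/2] + [14.5000] = [16.0000]
BᵀPA = [-11.0000 -34.5000]
K = S⁻¹·BᵀPA = [-0.6875 -2.1563]
A−BK = [-3.6563 -1.9219; -2.6875 -1.1563]
AᵀP(A−BK) = [140.4375 72.2813; 72.2813 42.6094]
P' = Q + AᵀP(A−BK) = [146.6875 75.2813; 75.2813 44.8594]
tr(P') = 191.5469


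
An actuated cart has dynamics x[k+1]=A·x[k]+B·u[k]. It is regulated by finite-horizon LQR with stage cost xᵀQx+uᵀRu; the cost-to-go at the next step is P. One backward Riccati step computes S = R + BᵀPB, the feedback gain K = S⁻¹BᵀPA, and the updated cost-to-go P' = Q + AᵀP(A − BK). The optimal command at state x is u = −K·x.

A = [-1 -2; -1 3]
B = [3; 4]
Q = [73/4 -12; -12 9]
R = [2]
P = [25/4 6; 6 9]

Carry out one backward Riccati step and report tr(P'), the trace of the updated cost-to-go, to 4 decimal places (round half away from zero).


BᵀP = [42.7500 54.0000]
S = R + BᵀPB = [2] + [344.2500] = [346.2500]
BᵀPA = [-96.7500 76.5000]
K = S⁻¹·BᵀPA = [-0.2794 0.2209]
A−BK = [-0.1617 -2.6628; 0.1177 2.1162]
AᵀP(A−BK) = [0.2159 0.8758; 0.8758 17.0982]
P' = Q + AᵀP(A−BK) = [18.4659 -11.1242; -11.1242 26.0982]
tr(P') = 44.5641

44.5641


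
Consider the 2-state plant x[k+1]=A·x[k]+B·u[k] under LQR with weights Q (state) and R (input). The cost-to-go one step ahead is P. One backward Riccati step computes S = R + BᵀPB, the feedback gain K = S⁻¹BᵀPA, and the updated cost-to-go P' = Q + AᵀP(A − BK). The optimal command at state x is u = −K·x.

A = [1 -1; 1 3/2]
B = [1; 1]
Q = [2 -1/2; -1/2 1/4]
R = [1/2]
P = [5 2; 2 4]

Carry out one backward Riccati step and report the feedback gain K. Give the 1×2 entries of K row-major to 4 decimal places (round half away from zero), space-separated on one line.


0.9630 0.1481

BᵀP = [7.0000 6.0000]
S = R + BᵀPB = [1/2] + [13.0000] = [13.5000]
BᵀPA = [13.0000 2.0000]
K = S⁻¹·BᵀPA = [0.9630 0.1481]
A−BK = [0.0370 -1.1481; 0.0370 1.3519]
AᵀP(A−BK) = [0.4815 0.0741; 0.0741 7.7037]
P' = Q + AᵀP(A−BK) = [2.4815 -0.4259; -0.4259 7.9537]
tr(P') = 10.4352


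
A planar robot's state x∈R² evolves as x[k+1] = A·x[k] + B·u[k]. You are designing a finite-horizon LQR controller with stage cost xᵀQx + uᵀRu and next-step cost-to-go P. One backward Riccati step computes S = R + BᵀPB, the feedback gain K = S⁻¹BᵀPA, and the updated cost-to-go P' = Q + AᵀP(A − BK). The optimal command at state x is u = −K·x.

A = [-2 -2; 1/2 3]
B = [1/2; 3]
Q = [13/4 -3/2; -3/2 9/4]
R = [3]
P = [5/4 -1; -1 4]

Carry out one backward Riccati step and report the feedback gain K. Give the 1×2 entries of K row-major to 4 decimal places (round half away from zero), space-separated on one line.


0.2892 1.0809

BᵀP = [-2.3750 11.5000]
S = R + BᵀPB = [3] + [33.3125] = [36.3125]
BᵀPA = [10.5000 39.2500]
K = S⁻¹·BᵀPA = [0.2892 1.0809]
A−BK = [-2.1446 -2.5404; -0.3675 -0.2427]
AᵀP(A−BK) = [4.9639 6.6506; 6.6506 10.5749]
P' = Q + AᵀP(A−BK) = [8.2139 5.1506; 5.1506 12.8249]
tr(P') = 21.0387


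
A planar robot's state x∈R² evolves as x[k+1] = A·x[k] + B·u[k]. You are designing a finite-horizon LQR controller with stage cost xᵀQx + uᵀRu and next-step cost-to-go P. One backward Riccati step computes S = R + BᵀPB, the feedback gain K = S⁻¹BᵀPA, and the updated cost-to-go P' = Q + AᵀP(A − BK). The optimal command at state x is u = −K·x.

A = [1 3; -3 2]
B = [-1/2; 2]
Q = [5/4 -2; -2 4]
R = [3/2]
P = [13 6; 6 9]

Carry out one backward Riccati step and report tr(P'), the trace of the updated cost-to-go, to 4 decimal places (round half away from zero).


158.7717

BᵀP = [5.5000 15.0000]
S = R + BᵀPB = [3/2] + [27.2500] = [28.7500]
BᵀPA = [-39.5000 46.5000]
K = S⁻¹·BᵀPA = [-1.3739 1.6174]
A−BK = [0.3130 3.8087; -0.2522 -1.2348]
AᵀP(A−BK) = [3.7304 6.8870; 6.8870 149.7913]
P' = Q + AᵀP(A−BK) = [4.9804 4.8870; 4.8870 153.7913]
tr(P') = 158.7717


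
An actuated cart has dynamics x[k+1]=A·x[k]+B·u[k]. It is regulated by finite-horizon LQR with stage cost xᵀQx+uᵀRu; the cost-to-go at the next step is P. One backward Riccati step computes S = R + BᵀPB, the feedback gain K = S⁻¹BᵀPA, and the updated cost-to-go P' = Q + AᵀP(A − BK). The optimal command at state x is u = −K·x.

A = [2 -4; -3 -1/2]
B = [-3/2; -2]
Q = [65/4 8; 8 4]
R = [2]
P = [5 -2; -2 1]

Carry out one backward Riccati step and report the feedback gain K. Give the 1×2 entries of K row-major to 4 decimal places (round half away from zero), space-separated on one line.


BᵀP = [-3.5000 1.0000]
S = R + BᵀPB = [2] + [3.2500] = [5.2500]
BᵀPA = [-10.0000 13.5000]
K = S⁻¹·BᵀPA = [-1.9048 2.5714]
A−BK = [-0.8571 -0.1429; -6.8095 4.6429]
AᵀP(A−BK) = [33.9524 -34.7857; -34.7857 37.5357]
P' = Q + AᵀP(A−BK) = [50.2024 -26.7857; -26.7857 41.5357]
tr(P') = 91.7381

-1.9048 2.5714


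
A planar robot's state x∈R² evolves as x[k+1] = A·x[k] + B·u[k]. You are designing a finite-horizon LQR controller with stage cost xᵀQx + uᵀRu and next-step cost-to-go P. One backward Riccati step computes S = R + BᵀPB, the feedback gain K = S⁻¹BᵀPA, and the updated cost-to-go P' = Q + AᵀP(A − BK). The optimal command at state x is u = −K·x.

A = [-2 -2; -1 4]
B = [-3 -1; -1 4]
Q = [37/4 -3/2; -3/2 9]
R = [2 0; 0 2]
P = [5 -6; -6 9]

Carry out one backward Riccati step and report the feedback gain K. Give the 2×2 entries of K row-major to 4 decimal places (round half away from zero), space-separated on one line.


BᵀP = [-9.0000 9.0000; -29.0000 42.0000]
S = R + BᵀPB = [2 0; 0 2] + [18.0000 45.0000; 45.0000 197.0000] = [20.0000 45.0000; 45.0000 199.0000]
BᵀPA = [9.0000 54.0000; 16.0000 226.0000]
K = S⁻¹·BᵀPA = [0.5478 0.2946; -0.0435 1.0691]
A−BK = [-0.4000 -0.0471; -0.2783 0.0184]
AᵀP(A−BK) = [0.7652 0.2435; 0.2435 2.4839]
P' = Q + AᵀP(A−BK) = [10.0152 -1.2565; -1.2565 11.4839]
tr(P') = 21.4991

0.5478 0.2946 -0.0435 1.0691


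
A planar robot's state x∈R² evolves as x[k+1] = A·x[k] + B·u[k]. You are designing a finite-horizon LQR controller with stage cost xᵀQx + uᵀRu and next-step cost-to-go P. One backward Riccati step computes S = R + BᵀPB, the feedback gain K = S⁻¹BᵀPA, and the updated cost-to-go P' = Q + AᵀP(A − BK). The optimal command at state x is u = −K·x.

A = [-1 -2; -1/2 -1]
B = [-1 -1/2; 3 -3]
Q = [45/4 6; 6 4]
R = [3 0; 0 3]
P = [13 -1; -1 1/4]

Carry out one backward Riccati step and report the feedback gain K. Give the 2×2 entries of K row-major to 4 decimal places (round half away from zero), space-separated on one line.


BᵀP = [-16.0000 1.7500; -3.5000 -0.2500]
S = R + BᵀPB = [3 0; 0 3] + [21.2500 2.7500; 2.7500 2.5000] = [24.2500 2.7500; 2.7500 5.5000]
BᵀPA = [15.1250 30.2500; 3.6250 7.2500]
K = S⁻¹·BᵀPA = [0.5820 1.1639; 0.3681 0.7362]
A−BK = [-0.2340 -0.4680; -1.1416 -2.2832]
AᵀP(A−BK) = [1.9259 3.8517; 3.8517 7.7034]
P' = Q + AᵀP(A−BK) = [13.1759 9.8517; 9.8517 11.7034]
tr(P') = 24.8793

0.5820 1.1639 0.3681 0.7362


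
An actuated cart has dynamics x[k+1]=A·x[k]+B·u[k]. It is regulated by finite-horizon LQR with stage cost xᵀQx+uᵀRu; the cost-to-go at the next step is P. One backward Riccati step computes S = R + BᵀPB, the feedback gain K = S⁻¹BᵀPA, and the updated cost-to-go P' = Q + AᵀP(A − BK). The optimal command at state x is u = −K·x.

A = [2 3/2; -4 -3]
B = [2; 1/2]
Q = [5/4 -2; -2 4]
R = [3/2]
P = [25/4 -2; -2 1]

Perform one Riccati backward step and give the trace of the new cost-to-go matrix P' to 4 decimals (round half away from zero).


BᵀP = [11.5000 -3.5000]
S = R + BᵀPB = [3/2] + [21.2500] = [22.7500]
BᵀPA = [37.0000 27.7500]
K = S⁻¹·BᵀPA = [1.6264 1.2198]
A−BK = [-1.2527 -0.9396; -4.8132 -3.6099]
AᵀP(A−BK) = [12.8242 9.6181; 9.6181 7.2136]
P' = Q + AᵀP(A−BK) = [14.0742 7.6181; 7.6181 11.2136]
tr(P') = 25.2878

25.2878


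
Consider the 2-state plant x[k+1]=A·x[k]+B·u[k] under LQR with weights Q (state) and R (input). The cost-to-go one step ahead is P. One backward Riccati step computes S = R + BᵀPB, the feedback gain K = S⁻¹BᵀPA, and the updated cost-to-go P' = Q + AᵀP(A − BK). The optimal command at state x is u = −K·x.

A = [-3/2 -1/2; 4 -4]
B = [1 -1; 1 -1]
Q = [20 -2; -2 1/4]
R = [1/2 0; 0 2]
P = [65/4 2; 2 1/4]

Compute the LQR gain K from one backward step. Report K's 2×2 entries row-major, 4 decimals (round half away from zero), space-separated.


BᵀP = [18.2500 2.2500; -18.2500 -2.2500]
S = R + BᵀPB = [1/2 0; 0 2] + [20.5000 -20.5000; -20.5000 20.5000] = [21.0000 -20.5000; -20.5000 22.5000]
BᵀPA = [-18.3750 -18.1250; 18.3750 18.1250]
K = S⁻¹·BᵀPA = [-0.7033 -0.6938; 0.1758 0.1734]
A−BK = [-0.6208 0.3672; 4.8792 -3.1328]
AᵀP(A−BK) = [0.4074 0.2522; 0.2522 0.3440]
P' = Q + AᵀP(A−BK) = [20.4074 -1.7478; -1.7478 0.5940]
tr(P') = 21.0015

-0.7033 -0.6938 0.1758 0.1734


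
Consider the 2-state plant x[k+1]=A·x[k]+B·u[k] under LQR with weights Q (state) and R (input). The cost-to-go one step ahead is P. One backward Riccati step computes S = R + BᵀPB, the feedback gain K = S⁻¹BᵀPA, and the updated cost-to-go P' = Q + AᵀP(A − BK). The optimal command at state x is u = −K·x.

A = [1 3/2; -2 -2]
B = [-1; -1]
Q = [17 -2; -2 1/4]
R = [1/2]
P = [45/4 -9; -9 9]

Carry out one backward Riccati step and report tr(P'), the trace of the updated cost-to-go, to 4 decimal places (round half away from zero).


BᵀP = [-2.2500 0.0000]
S = R + BᵀPB = [1/2] + [2.2500] = [2.7500]
BᵀPA = [-2.2500 -3.3750]
K = S⁻¹·BᵀPA = [-0.8182 -1.2273]
A−BK = [0.1818 0.2727; -2.8182 -3.2273]
AᵀP(A−BK) = [81.4091 95.1136; 95.1136 111.1705]
P' = Q + AᵀP(A−BK) = [98.4091 93.1136; 93.1136 111.4205]
tr(P') = 209.8295

209.8295


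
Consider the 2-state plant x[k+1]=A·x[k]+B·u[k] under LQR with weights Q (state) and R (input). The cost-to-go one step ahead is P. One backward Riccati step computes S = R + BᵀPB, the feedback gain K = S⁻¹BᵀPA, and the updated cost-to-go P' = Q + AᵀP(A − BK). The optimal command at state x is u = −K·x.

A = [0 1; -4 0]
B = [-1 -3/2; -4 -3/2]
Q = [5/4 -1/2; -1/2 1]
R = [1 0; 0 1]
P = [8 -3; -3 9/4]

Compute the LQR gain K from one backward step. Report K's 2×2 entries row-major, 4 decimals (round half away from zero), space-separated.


1.2546 0.3043 -0.7824 -0.7965

BᵀP = [4.0000 -6.0000; -7.5000 1.1250]
S = R + BᵀPB = [1 0; 0 1] + [20.0000 3.0000; 3.0000 9.5625] = [21.0000 3.0000; 3.0000 10.5625]
BᵀPA = [24.0000 4.0000; -4.5000 -7.5000]
K = S⁻¹·BᵀPA = [1.2546 0.3043; -0.7824 -0.7965]
A−BK = [0.0811 0.1095; -0.1551 0.0223]
AᵀP(A−BK) = [2.3683 1.1137; 1.1137 0.8094]
P' = Q + AᵀP(A−BK) = [3.6183 0.6137; 0.6137 1.8094]
tr(P') = 5.4277
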